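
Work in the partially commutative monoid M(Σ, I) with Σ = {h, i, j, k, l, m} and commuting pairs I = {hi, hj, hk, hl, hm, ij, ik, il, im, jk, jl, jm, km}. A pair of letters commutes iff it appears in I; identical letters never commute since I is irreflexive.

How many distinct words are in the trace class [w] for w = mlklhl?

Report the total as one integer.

6

#0=m has no predecessor
#1=l depends on [0:m]
#2=k depends on [1:l]
#3=l depends on [2:k]
#4=h has no predecessor
#5=l depends on [3:l]
sources: [0:m, 4:h]
N(rest) = Σ N(rest − s) over sources s of rest; N(one piece) = 1:
  size 1 → [4]=1  [5]=1
  size 2 → [3,5]=1  [4,5]=2
  size 3 → [2,3,5]=1  [3,4,5]=3
  size 4 → [1,2,3,5]=1  [2,3,4,5]=4
  first=0(m) contributes 5
  first=4(h) contributes 1
|[w]| = 6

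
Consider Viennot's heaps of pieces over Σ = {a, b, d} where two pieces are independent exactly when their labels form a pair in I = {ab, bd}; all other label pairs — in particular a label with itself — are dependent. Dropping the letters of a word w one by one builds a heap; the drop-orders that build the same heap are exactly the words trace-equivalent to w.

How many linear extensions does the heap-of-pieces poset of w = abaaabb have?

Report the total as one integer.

35

drop 0:a onto floor
drop 1:b onto floor
drop 2:a onto {0:a}
drop 3:a onto {2:a}
drop 4:a onto {3:a}
drop 5:b onto {1:b}
drop 6:b onto {5:b}
ground layer = {0:a, 1:b}
drop-orders for the pieces not yet dropped (sum over which currently-grounded one goes next):
  1 to go: {4} 1  {6} 1
  2 to go: {3,4} 1  {4,6} 2  {5,6} 1
  3 to go: {1,5,6} 1  {2,3,4} 1  {3,4,6} 3  {4,5,6} 3
  4 to go: {0,2,3,4} 1  {1,4,5,6} 4  {2,3,4,6} 4  {3,4,5,6} 6
  5 to go: {0,2,3,4,6} 5  {1,3,4,5,6} 10  {2,3,4,5,6} 10
  if 0:a drops first: 20 orders
  if 1:b drops first: 15 orders
heap linearizations: 35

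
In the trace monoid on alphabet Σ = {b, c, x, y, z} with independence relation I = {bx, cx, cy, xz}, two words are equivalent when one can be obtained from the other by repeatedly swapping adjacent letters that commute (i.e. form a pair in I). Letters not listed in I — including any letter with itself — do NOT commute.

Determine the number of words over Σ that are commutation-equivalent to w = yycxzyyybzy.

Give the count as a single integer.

7

drop 0:y onto floor
drop 1:y onto {0:y}
drop 2:c onto floor
drop 3:x onto {1:y}
drop 4:z onto {1:y, 2:c}
drop 5:y onto {3:x, 4:z}
drop 6:y onto {5:y}
drop 7:y onto {6:y}
drop 8:b onto {7:y}
drop 9:z onto {8:b}
drop 10:y onto {9:z}
ground layer = {0:y, 2:c}
drop-orders for the pieces not yet dropped (sum over which currently-grounded one goes next):
  1 to go: {10} 1
  2 to go: {9,10} 1
  3 to go: {8,9,10} 1
  4 to go: {7,8,9,10} 1
  5 to go: {6,7,8,9,10} 1
  6 to go: {5,6,7,8,9,10} 1
  7 to go: {3,5,6,7,8,9,10} 1  {4,5,6,7,8,9,10} 1
  8 to go: {2,4,5,6,7,8,9,10} 1  {3,4,5,6,7,8,9,10} 2
  9 to go: {1,3,4,5,6,7,8,9,10} 2  {2,3,4,5,6,7,8,9,10} 3
  if 0:y drops first: 5 orders
  if 2:c drops first: 2 orders
heap linearizations: 7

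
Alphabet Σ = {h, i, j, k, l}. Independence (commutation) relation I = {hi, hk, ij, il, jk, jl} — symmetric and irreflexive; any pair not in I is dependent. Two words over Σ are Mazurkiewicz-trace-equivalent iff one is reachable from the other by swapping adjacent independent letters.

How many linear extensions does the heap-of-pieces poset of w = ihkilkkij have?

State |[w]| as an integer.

47

#0=i has no predecessor
#1=h has no predecessor
#2=k depends on [0:i]
#3=i depends on [2:k]
#4=l depends on [1:h, 2:k]
#5=k depends on [3:i, 4:l]
#6=k depends on [5:k]
#7=i depends on [6:k]
#8=j depends on [1:h]
sources: [0:i, 1:h]
N(rest) = Σ N(rest − s) over sources s of rest; N(one piece) = 1:
  size 1 → [7]=1  [8]=1
  size 2 → [6,7]=1  [7,8]=2
  size 3 → [5,6,7]=1  [6,7,8]=3
  size 4 → [3,5,6,7]=1  [4,5,6,7]=1  [5,6,7,8]=4
  size 5 → [3,4,5,6,7]=2  [3,5,6,7,8]=5  [4,5,6,7,8]=5
  size 6 → [1,4,5,6,7,8]=5  [2,3,4,5,6,7]=2  [3,4,5,6,7,8]=12
  size 7 → [0,2,3,4,5,6,7]=2  [1,3,4,5,6,7,8]=17  [2,3,4,5,6,7,8]=14
  first=0(i) contributes 31
  first=1(h) contributes 16
|[w]| = 47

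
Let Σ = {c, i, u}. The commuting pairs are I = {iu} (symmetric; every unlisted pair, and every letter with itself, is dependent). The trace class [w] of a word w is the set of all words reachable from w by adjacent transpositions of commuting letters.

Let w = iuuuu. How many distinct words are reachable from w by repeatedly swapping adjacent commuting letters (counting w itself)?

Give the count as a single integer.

#0=i has no predecessor
#1=u has no predecessor
#2=u depends on [1:u]
#3=u depends on [2:u]
#4=u depends on [3:u]
sources: [0:i, 1:u]
N(rest) = Σ N(rest − s) over sources s of rest; N(one piece) = 1:
  size 1 → [0]=1  [4]=1
  size 2 → [0,4]=2  [3,4]=1
  size 3 → [0,3,4]=3  [2,3,4]=1
  first=0(i) contributes 1
  first=1(u) contributes 4
|[w]| = 5

5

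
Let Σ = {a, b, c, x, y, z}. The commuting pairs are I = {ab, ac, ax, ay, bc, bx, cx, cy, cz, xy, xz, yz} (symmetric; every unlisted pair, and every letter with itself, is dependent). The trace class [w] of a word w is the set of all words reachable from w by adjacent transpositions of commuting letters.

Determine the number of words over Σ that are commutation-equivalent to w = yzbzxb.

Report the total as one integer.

12

drop 0:y onto floor
drop 1:z onto floor
drop 2:b onto {0:y, 1:z}
drop 3:z onto {2:b}
drop 4:x onto floor
drop 5:b onto {3:z}
ground layer = {0:y, 1:z, 4:x}
drop-orders for the pieces not yet dropped (sum over which currently-grounded one goes next):
  1 to go: {4} 1  {5} 1
  2 to go: {3,5} 1  {4,5} 2
  3 to go: {2,3,5} 1  {3,4,5} 3
  4 to go: {0,2,3,5} 1  {1,2,3,5} 1  {2,3,4,5} 4
  if 0:y drops first: 5 orders
  if 1:z drops first: 5 orders
  if 4:x drops first: 2 orders
heap linearizations: 12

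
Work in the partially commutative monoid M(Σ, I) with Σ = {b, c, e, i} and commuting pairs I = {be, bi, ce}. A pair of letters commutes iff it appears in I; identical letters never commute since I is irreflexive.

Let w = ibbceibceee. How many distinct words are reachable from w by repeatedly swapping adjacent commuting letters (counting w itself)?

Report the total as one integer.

138

piece 0:i — minimal
piece 1:b — minimal
piece 2:b rests on {1:b}
piece 3:c rests on {0:i, 2:b}
piece 4:e rests on {0:i}
piece 5:i rests on {3:c, 4:e}
piece 6:b rests on {3:c}
piece 7:c rests on {5:i, 6:b}
piece 8:e rests on {5:i}
piece 9:e rests on {8:e}
piece 10:e rests on {9:e}
minimal pieces: {0:i, 1:b}
ways to finish when only these pieces remain (= sum over removing one remaining piece with nothing left below it):
  1 left: {7}→1  {10}→1
  2 left: {6,7}→1  {7,10}→2  {9,10}→1
  3 left: {6,7,10}→3  {7,9,10}→3  {8,9,10}→1
  4 left: {6,7,9,10}→6  {7,8,9,10}→4
  5 left: {5,7,8,9,10}→4  {6,7,8,9,10}→10
  6 left: {4,5,7,8,9,10}→4  {5,6,7,8,9,10}→14
  7 left: {3,5,6,7,8,9,10}→14  {4,5,6,7,8,9,10}→18
  8 left: {2,3,5,6,7,8,9,10}→14  {3,4,5,6,7,8,9,10}→32
  9 left: {0,3,4,5,6,7,8,9,10}→32  {1,2,3,5,6,7,8,9,10}→14  {2,3,4,5,6,7,8,9,10}→46
  placing 0:i first → 60 extensions
  placing 1:b first → 78 extensions
total linear extensions = 138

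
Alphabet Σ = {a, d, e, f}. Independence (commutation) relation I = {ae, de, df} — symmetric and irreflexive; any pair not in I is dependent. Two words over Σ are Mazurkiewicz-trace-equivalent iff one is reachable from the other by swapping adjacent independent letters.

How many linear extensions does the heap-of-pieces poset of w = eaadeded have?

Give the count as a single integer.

56

piece 0:e — minimal
piece 1:a — minimal
piece 2:a rests on {1:a}
piece 3:d rests on {2:a}
piece 4:e rests on {0:e}
piece 5:d rests on {3:d}
piece 6:e rests on {4:e}
piece 7:d rests on {5:d}
minimal pieces: {0:e, 1:a}
ways to finish when only these pieces remain (= sum over removing one remaining piece with nothing left below it):
  1 left: {6}→1  {7}→1
  2 left: {4,6}→1  {5,7}→1  {6,7}→2
  3 left: {0,4,6}→1  {3,5,7}→1  {4,6,7}→3  {5,6,7}→3
  4 left: {0,4,6,7}→4  {2,3,5,7}→1  {3,5,6,7}→4  {4,5,6,7}→6
  5 left: {0,4,5,6,7}→10  {1,2,3,5,7}→1  {2,3,5,6,7}→5  {3,4,5,6,7}→10
  6 left: {0,3,4,5,6,7}→20  {1,2,3,5,6,7}→6  {2,3,4,5,6,7}→15
  placing 0:e first → 21 extensions
  placing 1:a first → 35 extensions
total linear extensions = 56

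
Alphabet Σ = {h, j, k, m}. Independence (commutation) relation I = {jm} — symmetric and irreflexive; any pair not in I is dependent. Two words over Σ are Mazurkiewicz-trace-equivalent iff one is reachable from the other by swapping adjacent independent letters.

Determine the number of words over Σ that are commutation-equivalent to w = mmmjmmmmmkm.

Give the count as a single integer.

9

piece 0:m — minimal
piece 1:m rests on {0:m}
piece 2:m rests on {1:m}
piece 3:j — minimal
piece 4:m rests on {2:m}
piece 5:m rests on {4:m}
piece 6:m rests on {5:m}
piece 7:m rests on {6:m}
piece 8:m rests on {7:m}
piece 9:k rests on {3:j, 8:m}
piece 10:m rests on {9:k}
minimal pieces: {0:m, 3:j}
ways to finish when only these pieces remain (= sum over removing one remaining piece with nothing left below it):
  1 left: {10}→1
  2 left: {9,10}→1
  3 left: {3,9,10}→1  {8,9,10}→1
  4 left: {3,8,9,10}→2  {7,8,9,10}→1
  5 left: {3,7,8,9,10}→3  {6,7,8,9,10}→1
  6 left: {3,6,7,8,9,10}→4  {5,6,7,8,9,10}→1
  7 left: {3,5,6,7,8,9,10}→5  {4,5,6,7,8,9,10}→1
  8 left: {2,4,5,6,7,8,9,10}→1  {3,4,5,6,7,8,9,10}→6
  9 left: {1,2,4,5,6,7,8,9,10}→1  {2,3,4,5,6,7,8,9,10}→7
  placing 0:m first → 8 extensions
  placing 3:j first → 1 extensions
total linear extensions = 9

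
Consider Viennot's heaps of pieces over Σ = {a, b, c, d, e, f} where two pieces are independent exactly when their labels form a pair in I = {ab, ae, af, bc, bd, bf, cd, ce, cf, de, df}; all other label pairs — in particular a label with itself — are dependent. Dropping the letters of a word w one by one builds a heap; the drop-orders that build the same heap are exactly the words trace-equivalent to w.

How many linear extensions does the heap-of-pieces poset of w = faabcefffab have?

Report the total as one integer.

2640

0(f) covers ∅
1(a) covers ∅
2(a) covers 1:a
3(b) covers ∅
4(c) covers 2:a
5(e) covers 0:f, 3:b
6(f) covers 5:e
7(f) covers 6:f
8(f) covers 7:f
9(a) covers 4:c
10(b) covers 5:e
floor of heap: 0:f, 1:a, 3:b
completions by unplaced set U, small U first (add the entries for U minus each lowest piece of U):
  |U|=1: {8}:1  {9}:1  {10}:1
  |U|=2: {4,9}:1  {7,8}:1  {8,9}:2  {8,10}:2  {9,10}:2
  |U|=3: {2,4,9}:1  {4,8,9}:3  {4,9,10}:3  {6,7,8}:1  {7,8,9}:3  {7,8,10}:3  {8,9,10}:6
  |U|=4: {1,2,4,9}:1  {2,4,8,9}:4  {2,4,9,10}:4  {4,7,8,9}:6  {4,8,9,10}:12  {6,7,8,9}:4  {6,7,8,10}:4  {7,8,9,10}:12
  |U|=5: {1,2,4,8,9}:5  {1,2,4,9,10}:5  {2,4,7,8,9}:10  {2,4,8,9,10}:20  {4,6,7,8,9}:10  {4,7,8,9,10}:30  {5,6,7,8,10}:4  {6,7,8,9,10}:20
  |U|=6: {0,5,6,7,8,10}:4  {1,2,4,7,8,9}:15  {1,2,4,8,9,10}:30  {2,4,6,7,8,9}:20  {2,4,7,8,9,10}:60  {3,5,6,7,8,10}:4  {4,6,7,8,9,10}:60  {5,6,7,8,9,10}:24
  |U|=7: {0,3,5,6,7,8,10}:8  {0,5,6,7,8,9,10}:28  {1,2,4,6,7,8,9}:35  {1,2,4,7,8,9,10}:105  {2,4,6,7,8,9,10}:140  {3,5,6,7,8,9,10}:28  {4,5,6,7,8,9,10}:84
  |U|=8: {0,3,5,6,7,8,9,10}:64  {0,4,5,6,7,8,9,10}:112  {1,2,4,6,7,8,9,10}:280  {2,4,5,6,7,8,9,10}:224  {3,4,5,6,7,8,9,10}:112
  |U|=9: {0,2,4,5,6,7,8,9,10}:336  {0,3,4,5,6,7,8,9,10}:288  {1,2,4,5,6,7,8,9,10}:504  {2,3,4,5,6,7,8,9,10}:336
  start at 0(f): 840
  start at 1(a): 960
  start at 3(b): 840
sum over floor = 2640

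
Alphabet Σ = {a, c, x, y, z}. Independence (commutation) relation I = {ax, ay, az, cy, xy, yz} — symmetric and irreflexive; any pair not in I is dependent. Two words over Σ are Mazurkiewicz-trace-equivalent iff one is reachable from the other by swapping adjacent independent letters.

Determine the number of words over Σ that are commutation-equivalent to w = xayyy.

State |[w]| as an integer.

piece 0:x — minimal
piece 1:a — minimal
piece 2:y — minimal
piece 3:y rests on {2:y}
piece 4:y rests on {3:y}
minimal pieces: {0:x, 1:a, 2:y}
ways to finish when only these pieces remain (= sum over removing one remaining piece with nothing left below it):
  1 left: {0}→1  {1}→1  {4}→1
  2 left: {0,1}→2  {0,4}→2  {1,4}→2  {3,4}→1
  3 left: {0,1,4}→6  {0,3,4}→3  {1,3,4}→3  {2,3,4}→1
  placing 0:x first → 4 extensions
  placing 1:a first → 4 extensions
  placing 2:y first → 12 extensions
total linear extensions = 20

20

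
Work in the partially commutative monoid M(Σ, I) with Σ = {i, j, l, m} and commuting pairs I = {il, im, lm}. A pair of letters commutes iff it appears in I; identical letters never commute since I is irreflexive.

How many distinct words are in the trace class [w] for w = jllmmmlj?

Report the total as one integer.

20

0(j) covers ∅
1(l) covers 0:j
2(l) covers 1:l
3(m) covers 0:j
4(m) covers 3:m
5(m) covers 4:m
6(l) covers 2:l
7(j) covers 5:m, 6:l
floor of heap: 0:j
completions by unplaced set U, small U first (add the entries for U minus each lowest piece of U):
  |U|=1: {7}:1
  |U|=2: {5,7}:1  {6,7}:1
  |U|=3: {2,6,7}:1  {4,5,7}:1  {5,6,7}:2
  |U|=4: {1,2,6,7}:1  {2,5,6,7}:3  {3,4,5,7}:1  {4,5,6,7}:3
  |U|=5: {1,2,5,6,7}:4  {2,4,5,6,7}:6  {3,4,5,6,7}:4
  |U|=6: {1,2,4,5,6,7}:10  {2,3,4,5,6,7}:10
  start at 0(j): 20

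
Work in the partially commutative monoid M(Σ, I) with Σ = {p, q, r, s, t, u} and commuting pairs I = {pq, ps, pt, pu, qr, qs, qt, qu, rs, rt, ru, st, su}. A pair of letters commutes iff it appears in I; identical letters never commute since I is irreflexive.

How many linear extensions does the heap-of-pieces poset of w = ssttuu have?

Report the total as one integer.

0(s) covers ∅
1(s) covers 0:s
2(t) covers ∅
3(t) covers 2:t
4(u) covers 3:t
5(u) covers 4:u
floor of heap: 0:s, 2:t
completions by unplaced set U, small U first (add the entries for U minus each lowest piece of U):
  |U|=1: {1}:1  {5}:1
  |U|=2: {0,1}:1  {1,5}:2  {4,5}:1
  |U|=3: {0,1,5}:3  {1,4,5}:3  {3,4,5}:1
  |U|=4: {0,1,4,5}:6  {1,3,4,5}:4  {2,3,4,5}:1
  start at 0(s): 5
  start at 2(t): 10
sum over floor = 15

15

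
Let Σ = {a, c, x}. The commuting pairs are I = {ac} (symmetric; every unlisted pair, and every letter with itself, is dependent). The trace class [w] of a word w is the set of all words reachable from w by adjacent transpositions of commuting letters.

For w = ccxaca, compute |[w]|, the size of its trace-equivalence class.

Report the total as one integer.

3

drop 0:c onto floor
drop 1:c onto {0:c}
drop 2:x onto {1:c}
drop 3:a onto {2:x}
drop 4:c onto {2:x}
drop 5:a onto {3:a}
ground layer = {0:c}
drop-orders for the pieces not yet dropped (sum over which currently-grounded one goes next):
  1 to go: {4} 1  {5} 1
  2 to go: {3,5} 1  {4,5} 2
  3 to go: {3,4,5} 3
  4 to go: {2,3,4,5} 3
  if 0:c drops first: 3 orders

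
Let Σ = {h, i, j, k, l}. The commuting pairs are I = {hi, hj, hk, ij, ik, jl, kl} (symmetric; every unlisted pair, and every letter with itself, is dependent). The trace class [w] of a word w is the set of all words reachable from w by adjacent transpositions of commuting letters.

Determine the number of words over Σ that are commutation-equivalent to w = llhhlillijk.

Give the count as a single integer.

piece 0:l — minimal
piece 1:l rests on {0:l}
piece 2:h rests on {1:l}
piece 3:h rests on {2:h}
piece 4:l rests on {3:h}
piece 5:i rests on {4:l}
piece 6:l rests on {5:i}
piece 7:l rests on {6:l}
piece 8:i rests on {7:l}
piece 9:j — minimal
piece 10:k rests on {9:j}
minimal pieces: {0:l, 9:j}
ways to finish when only these pieces remain (= sum over removing one remaining piece with nothing left below it):
  1 left: {8}→1  {10}→1
  2 left: {7,8}→1  {8,10}→2  {9,10}→1
  3 left: {6,7,8}→1  {7,8,10}→3  {8,9,10}→3
  4 left: {5,6,7,8}→1  {6,7,8,10}→4  {7,8,9,10}→6
  5 left: {4,5,6,7,8}→1  {5,6,7,8,10}→5  {6,7,8,9,10}→10
  6 left: {3,4,5,6,7,8}→1  {4,5,6,7,8,10}→6  {5,6,7,8,9,10}→15
  7 left: {2,3,4,5,6,7,8}→1  {3,4,5,6,7,8,10}→7  {4,5,6,7,8,9,10}→21
  8 left: {1,2,3,4,5,6,7,8}→1  {2,3,4,5,6,7,8,10}→8  {3,4,5,6,7,8,9,10}→28
  9 left: {0,1,2,3,4,5,6,7,8}→1  {1,2,3,4,5,6,7,8,10}→9  {2,3,4,5,6,7,8,9,10}→36
  placing 0:l first → 45 extensions
  placing 9:j first → 10 extensions
total linear extensions = 55

55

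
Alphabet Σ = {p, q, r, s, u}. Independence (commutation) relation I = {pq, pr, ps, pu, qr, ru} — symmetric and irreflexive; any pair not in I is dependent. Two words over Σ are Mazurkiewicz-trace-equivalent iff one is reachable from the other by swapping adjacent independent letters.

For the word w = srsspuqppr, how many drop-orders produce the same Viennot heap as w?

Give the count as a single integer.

360

piece 0:s — minimal
piece 1:r rests on {0:s}
piece 2:s rests on {1:r}
piece 3:s rests on {2:s}
piece 4:p — minimal
piece 5:u rests on {3:s}
piece 6:q rests on {5:u}
piece 7:p rests on {4:p}
piece 8:p rests on {7:p}
piece 9:r rests on {3:s}
minimal pieces: {0:s, 4:p}
ways to finish when only these pieces remain (= sum over removing one remaining piece with nothing left below it):
  1 left: {6}→1  {8}→1  {9}→1
  2 left: {5,6}→1  {6,8}→2  {6,9}→2  {7,8}→1  {8,9}→2
  3 left: {4,7,8}→1  {5,6,8}→3  {5,6,9}→3  {6,7,8}→3  {6,8,9}→6  {7,8,9}→3
  4 left: {3,5,6,9}→3  {4,6,7,8}→4  {4,7,8,9}→4  {5,6,7,8}→6  {5,6,8,9}→12  {6,7,8,9}→12
  5 left: {2,3,5,6,9}→3  {3,5,6,8,9}→15  {4,5,6,7,8}→10  {4,6,7,8,9}→20  {5,6,7,8,9}→30
  6 left: {1,2,3,5,6,9}→3  {2,3,5,6,8,9}→18  {3,5,6,7,8,9}→45  {4,5,6,7,8,9}→60
  7 left: {0,1,2,3,5,6,9}→3  {1,2,3,5,6,8,9}→21  {2,3,5,6,7,8,9}→63  {3,4,5,6,7,8,9}→105
  8 left: {0,1,2,3,5,6,8,9}→24  {1,2,3,5,6,7,8,9}→84  {2,3,4,5,6,7,8,9}→168
  placing 0:s first → 252 extensions
  placing 4:p first → 108 extensions
total linear extensions = 360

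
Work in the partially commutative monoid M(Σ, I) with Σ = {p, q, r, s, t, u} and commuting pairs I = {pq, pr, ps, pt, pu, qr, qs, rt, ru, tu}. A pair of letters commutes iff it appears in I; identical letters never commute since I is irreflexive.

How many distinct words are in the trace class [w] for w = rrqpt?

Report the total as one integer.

drop 0:r onto floor
drop 1:r onto {0:r}
drop 2:q onto floor
drop 3:p onto floor
drop 4:t onto {2:q}
ground layer = {0:r, 2:q, 3:p}
drop-orders for the pieces not yet dropped (sum over which currently-grounded one goes next):
  1 to go: {1} 1  {3} 1  {4} 1
  2 to go: {0,1} 1  {1,3} 2  {1,4} 2  {2,4} 1  {3,4} 2
  3 to go: {0,1,3} 3  {0,1,4} 3  {1,2,4} 3  {1,3,4} 6  {2,3,4} 3
  if 0:r drops first: 12 orders
  if 2:q drops first: 12 orders
  if 3:p drops first: 6 orders
heap linearizations: 30

30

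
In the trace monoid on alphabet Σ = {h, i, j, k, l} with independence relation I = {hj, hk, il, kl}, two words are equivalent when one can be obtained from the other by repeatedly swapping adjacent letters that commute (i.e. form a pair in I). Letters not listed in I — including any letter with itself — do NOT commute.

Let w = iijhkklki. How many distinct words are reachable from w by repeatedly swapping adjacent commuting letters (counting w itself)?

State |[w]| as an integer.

0(i) covers ∅
1(i) covers 0:i
2(j) covers 1:i
3(h) covers 1:i
4(k) covers 2:j
5(k) covers 4:k
6(l) covers 2:j, 3:h
7(k) covers 5:k
8(i) covers 3:h, 7:k
floor of heap: 0:i
completions by unplaced set U, small U first (add the entries for U minus each lowest piece of U):
  |U|=1: {6}:1  {8}:1
  |U|=2: {6,8}:2  {7,8}:1
  |U|=3: {3,6,8}:2  {5,7,8}:1  {6,7,8}:3
  |U|=4: {3,6,7,8}:5  {4,5,7,8}:1  {5,6,7,8}:4
  |U|=5: {3,5,6,7,8}:9  {4,5,6,7,8}:5
  |U|=6: {2,4,5,6,7,8}:5  {3,4,5,6,7,8}:14
  |U|=7: {2,3,4,5,6,7,8}:19
  start at 0(i): 19

19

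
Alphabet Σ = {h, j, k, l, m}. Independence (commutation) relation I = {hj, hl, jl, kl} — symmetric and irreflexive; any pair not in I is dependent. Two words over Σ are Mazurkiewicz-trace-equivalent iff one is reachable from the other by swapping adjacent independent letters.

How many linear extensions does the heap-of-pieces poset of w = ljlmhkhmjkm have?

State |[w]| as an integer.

3

drop 0:l onto floor
drop 1:j onto floor
drop 2:l onto {0:l}
drop 3:m onto {1:j, 2:l}
drop 4:h onto {3:m}
drop 5:k onto {4:h}
drop 6:h onto {5:k}
drop 7:m onto {6:h}
drop 8:j onto {7:m}
drop 9:k onto {8:j}
drop 10:m onto {9:k}
ground layer = {0:l, 1:j}
drop-orders for the pieces not yet dropped (sum over which currently-grounded one goes next):
  1 to go: {10} 1
  2 to go: {9,10} 1
  3 to go: {8,9,10} 1
  4 to go: {7,8,9,10} 1
  5 to go: {6,7,8,9,10} 1
  6 to go: {5,6,7,8,9,10} 1
  7 to go: {4,5,6,7,8,9,10} 1
  8 to go: {3,4,5,6,7,8,9,10} 1
  9 to go: {1,3,4,5,6,7,8,9,10} 1  {2,3,4,5,6,7,8,9,10} 1
  if 0:l drops first: 2 orders
  if 1:j drops first: 1 orders
heap linearizations: 3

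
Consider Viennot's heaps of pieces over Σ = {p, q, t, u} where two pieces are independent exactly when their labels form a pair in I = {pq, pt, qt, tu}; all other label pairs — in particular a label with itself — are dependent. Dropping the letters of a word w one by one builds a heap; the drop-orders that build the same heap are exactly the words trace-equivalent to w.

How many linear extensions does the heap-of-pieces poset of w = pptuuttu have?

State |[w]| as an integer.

0(p) covers ∅
1(p) covers 0:p
2(t) covers ∅
3(u) covers 1:p
4(u) covers 3:u
5(t) covers 2:t
6(t) covers 5:t
7(u) covers 4:u
floor of heap: 0:p, 2:t
completions by unplaced set U, small U first (add the entries for U minus each lowest piece of U):
  |U|=1: {6}:1  {7}:1
  |U|=2: {4,7}:1  {5,6}:1  {6,7}:2
  |U|=3: {2,5,6}:1  {3,4,7}:1  {4,6,7}:3  {5,6,7}:3
  |U|=4: {1,3,4,7}:1  {2,5,6,7}:4  {3,4,6,7}:4  {4,5,6,7}:6
  |U|=5: {0,1,3,4,7}:1  {1,3,4,6,7}:5  {2,4,5,6,7}:10  {3,4,5,6,7}:10
  |U|=6: {0,1,3,4,6,7}:6  {1,3,4,5,6,7}:15  {2,3,4,5,6,7}:20
  start at 0(p): 35
  start at 2(t): 21
sum over floor = 56

56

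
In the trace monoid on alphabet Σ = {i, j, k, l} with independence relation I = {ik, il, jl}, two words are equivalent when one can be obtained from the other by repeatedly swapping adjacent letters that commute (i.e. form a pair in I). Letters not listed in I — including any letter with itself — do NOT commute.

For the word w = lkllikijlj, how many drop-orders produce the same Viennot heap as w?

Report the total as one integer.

70

piece 0:l — minimal
piece 1:k rests on {0:l}
piece 2:l rests on {1:k}
piece 3:l rests on {2:l}
piece 4:i — minimal
piece 5:k rests on {3:l}
piece 6:i rests on {4:i}
piece 7:j rests on {5:k, 6:i}
piece 8:l rests on {5:k}
piece 9:j rests on {7:j}
minimal pieces: {0:l, 4:i}
ways to finish when only these pieces remain (= sum over removing one remaining piece with nothing left below it):
  1 left: {8}→1  {9}→1
  2 left: {7,9}→1  {8,9}→2
  3 left: {6,7,9}→1  {7,8,9}→3
  4 left: {4,6,7,9}→1  {5,7,8,9}→3  {6,7,8,9}→4
  5 left: {3,5,7,8,9}→3  {4,6,7,8,9}→5  {5,6,7,8,9}→7
  6 left: {2,3,5,7,8,9}→3  {3,5,6,7,8,9}→10  {4,5,6,7,8,9}→12
  7 left: {1,2,3,5,7,8,9}→3  {2,3,5,6,7,8,9}→13  {3,4,5,6,7,8,9}→22
  8 left: {0,1,2,3,5,7,8,9}→3  {1,2,3,5,6,7,8,9}→16  {2,3,4,5,6,7,8,9}→35
  placing 0:l first → 51 extensions
  placing 4:i first → 19 extensions
total linear extensions = 70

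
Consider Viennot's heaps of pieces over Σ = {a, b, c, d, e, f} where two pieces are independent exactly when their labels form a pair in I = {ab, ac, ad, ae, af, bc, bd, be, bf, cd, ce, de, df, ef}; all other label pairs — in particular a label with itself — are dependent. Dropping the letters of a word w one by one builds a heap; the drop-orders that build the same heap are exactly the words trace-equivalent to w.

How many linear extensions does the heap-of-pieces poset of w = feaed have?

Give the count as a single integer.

60

#0=f has no predecessor
#1=e has no predecessor
#2=a has no predecessor
#3=e depends on [1:e]
#4=d has no predecessor
sources: [0:f, 1:e, 2:a, 4:d]
N(rest) = Σ N(rest − s) over sources s of rest; N(one piece) = 1:
  size 1 → [0]=1  [2]=1  [3]=1  [4]=1
  size 2 → [0,2]=2  [0,3]=2  [0,4]=2  [1,3]=1  [2,3]=2  [2,4]=2  [3,4]=2
  size 3 → [0,1,3]=3  [0,2,3]=6  [0,2,4]=6  [0,3,4]=6  [1,2,3]=3  [1,3,4]=3  [2,3,4]=6
  first=0(f) contributes 12
  first=1(e) contributes 24
  first=2(a) contributes 12
  first=4(d) contributes 12
|[w]| = 60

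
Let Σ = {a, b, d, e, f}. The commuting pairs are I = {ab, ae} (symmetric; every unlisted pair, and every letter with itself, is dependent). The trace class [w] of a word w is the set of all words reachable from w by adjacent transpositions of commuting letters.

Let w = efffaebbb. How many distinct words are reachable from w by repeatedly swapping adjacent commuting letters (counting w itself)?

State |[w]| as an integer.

piece 0:e — minimal
piece 1:f rests on {0:e}
piece 2:f rests on {1:f}
piece 3:f rests on {2:f}
piece 4:a rests on {3:f}
piece 5:e rests on {3:f}
piece 6:b rests on {5:e}
piece 7:b rests on {6:b}
piece 8:b rests on {7:b}
minimal pieces: {0:e}
ways to finish when only these pieces remain (= sum over removing one remaining piece with nothing left below it):
  1 left: {4}→1  {8}→1
  2 left: {4,8}→2  {7,8}→1
  3 left: {4,7,8}→3  {6,7,8}→1
  4 left: {4,6,7,8}→4  {5,6,7,8}→1
  5 left: {4,5,6,7,8}→5
  6 left: {3,4,5,6,7,8}→5
  7 left: {2,3,4,5,6,7,8}→5
  placing 0:e first → 5 extensions

5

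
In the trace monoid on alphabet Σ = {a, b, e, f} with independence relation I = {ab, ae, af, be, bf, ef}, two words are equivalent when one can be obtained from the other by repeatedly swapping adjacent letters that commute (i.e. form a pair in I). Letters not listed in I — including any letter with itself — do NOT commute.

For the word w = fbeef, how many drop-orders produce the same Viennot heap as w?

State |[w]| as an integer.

piece 0:f — minimal
piece 1:b — minimal
piece 2:e — minimal
piece 3:e rests on {2:e}
piece 4:f rests on {0:f}
minimal pieces: {0:f, 1:b, 2:e}
ways to finish when only these pieces remain (= sum over removing one remaining piece with nothing left below it):
  1 left: {1}→1  {3}→1  {4}→1
  2 left: {0,4}→1  {1,3}→2  {1,4}→2  {2,3}→1  {3,4}→2
  3 left: {0,1,4}→3  {0,3,4}→3  {1,2,3}→3  {1,3,4}→6  {2,3,4}→3
  placing 0:f first → 12 extensions
  placing 1:b first → 6 extensions
  placing 2:e first → 12 extensions
total linear extensions = 30

30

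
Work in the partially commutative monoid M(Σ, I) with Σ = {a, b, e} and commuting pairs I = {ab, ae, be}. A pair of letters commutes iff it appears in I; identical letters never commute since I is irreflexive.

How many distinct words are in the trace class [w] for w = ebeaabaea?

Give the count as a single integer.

drop 0:e onto floor
drop 1:b onto floor
drop 2:e onto {0:e}
drop 3:a onto floor
drop 4:a onto {3:a}
drop 5:b onto {1:b}
drop 6:a onto {4:a}
drop 7:e onto {2:e}
drop 8:a onto {6:a}
ground layer = {0:e, 1:b, 3:a}
drop-orders for the pieces not yet dropped (sum over which currently-grounded one goes next):
  1 to go: {5} 1  {7} 1  {8} 1
  2 to go: {1,5} 1  {2,7} 1  {5,7} 2  {5,8} 2  {6,8} 1  {7,8} 2
  3 to go: {0,2,7} 1  {1,5,7} 3  {1,5,8} 3  {2,5,7} 3  {2,7,8} 3  {4,6,8} 1  {5,6,8} 3  {5,7,8} 6  {6,7,8} 3
  4 to go: {0,2,5,7} 4  {0,2,7,8} 4  {1,2,5,7} 6  {1,5,6,8} 6  {1,5,7,8} 12  {2,5,7,8} 12  {2,6,7,8} 6  {3,4,6,8} 1  {4,5,6,8} 4  {4,6,7,8} 4  {5,6,7,8} 12
  5 to go: {0,1,2,5,7} 10  {0,2,5,7,8} 20  {0,2,6,7,8} 10  {1,2,5,7,8} 30  {1,4,5,6,8} 10  {1,5,6,7,8} 30  {2,4,6,7,8} 10  {2,5,6,7,8} 30  {3,4,5,6,8} 5  {3,4,6,7,8} 5  {4,5,6,7,8} 20
  6 to go: {0,1,2,5,7,8} 60  {0,2,4,6,7,8} 20  {0,2,5,6,7,8} 60  {1,2,5,6,7,8} 90  {1,3,4,5,6,8} 15  {1,4,5,6,7,8} 60  {2,3,4,6,7,8} 15  {2,4,5,6,7,8} 60  {3,4,5,6,7,8} 30
  7 to go: {0,1,2,5,6,7,8} 210  {0,2,3,4,6,7,8} 35  {0,2,4,5,6,7,8} 140  {1,2,4,5,6,7,8} 210  {1,3,4,5,6,7,8} 105  {2,3,4,5,6,7,8} 105
  if 0:e drops first: 420 orders
  if 1:b drops first: 280 orders
  if 3:a drops first: 560 orders
heap linearizations: 1260

1260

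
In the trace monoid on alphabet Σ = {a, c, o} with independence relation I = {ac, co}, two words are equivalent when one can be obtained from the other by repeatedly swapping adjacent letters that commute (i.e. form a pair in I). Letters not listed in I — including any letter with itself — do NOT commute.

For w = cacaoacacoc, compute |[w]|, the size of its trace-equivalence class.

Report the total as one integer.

0(c) covers ∅
1(a) covers ∅
2(c) covers 0:c
3(a) covers 1:a
4(o) covers 3:a
5(a) covers 4:o
6(c) covers 2:c
7(a) covers 5:a
8(c) covers 6:c
9(o) covers 7:a
10(c) covers 8:c
floor of heap: 0:c, 1:a
completions by unplaced set U, small U first (add the entries for U minus each lowest piece of U):
  |U|=1: {9}:1  {10}:1
  |U|=2: {7,9}:1  {8,10}:1  {9,10}:2
  |U|=3: {5,7,9}:1  {6,8,10}:1  {7,9,10}:3  {8,9,10}:3
  |U|=4: {2,6,8,10}:1  {4,5,7,9}:1  {5,7,9,10}:4  {6,8,9,10}:4  {7,8,9,10}:6
  |U|=5: {0,2,6,8,10}:1  {2,6,8,9,10}:5  {3,4,5,7,9}:1  {4,5,7,9,10}:5  {5,7,8,9,10}:10  {6,7,8,9,10}:10
  |U|=6: {0,2,6,8,9,10}:6  {1,3,4,5,7,9}:1  {2,6,7,8,9,10}:15  {3,4,5,7,9,10}:6  {4,5,7,8,9,10}:15  {5,6,7,8,9,10}:20
  |U|=7: {0,2,6,7,8,9,10}:21  {1,3,4,5,7,9,10}:7  {2,5,6,7,8,9,10}:35  {3,4,5,7,8,9,10}:21  {4,5,6,7,8,9,10}:35
  |U|=8: {0,2,5,6,7,8,9,10}:56  {1,3,4,5,7,8,9,10}:28  {2,4,5,6,7,8,9,10}:70  {3,4,5,6,7,8,9,10}:56
  |U|=9: {0,2,4,5,6,7,8,9,10}:126  {1,3,4,5,6,7,8,9,10}:84  {2,3,4,5,6,7,8,9,10}:126
  start at 0(c): 210
  start at 1(a): 252
sum over floor = 462

462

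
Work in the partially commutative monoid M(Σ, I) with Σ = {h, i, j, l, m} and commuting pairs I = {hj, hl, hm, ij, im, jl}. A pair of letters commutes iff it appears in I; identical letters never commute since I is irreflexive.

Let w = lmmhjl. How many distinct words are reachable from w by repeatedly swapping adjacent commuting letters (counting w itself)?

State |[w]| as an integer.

12

#0=l has no predecessor
#1=m depends on [0:l]
#2=m depends on [1:m]
#3=h has no predecessor
#4=j depends on [2:m]
#5=l depends on [2:m]
sources: [0:l, 3:h]
N(rest) = Σ N(rest − s) over sources s of rest; N(one piece) = 1:
  size 1 → [3]=1  [4]=1  [5]=1
  size 2 → [3,4]=2  [3,5]=2  [4,5]=2
  size 3 → [2,4,5]=2  [3,4,5]=6
  size 4 → [1,2,4,5]=2  [2,3,4,5]=8
  first=0(l) contributes 10
  first=3(h) contributes 2
|[w]| = 12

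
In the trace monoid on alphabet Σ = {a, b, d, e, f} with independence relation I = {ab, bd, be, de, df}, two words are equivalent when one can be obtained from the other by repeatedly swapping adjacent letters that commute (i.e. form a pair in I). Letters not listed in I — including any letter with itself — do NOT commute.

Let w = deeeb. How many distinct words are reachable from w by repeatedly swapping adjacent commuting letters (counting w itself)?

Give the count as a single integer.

20

drop 0:d onto floor
drop 1:e onto floor
drop 2:e onto {1:e}
drop 3:e onto {2:e}
drop 4:b onto floor
ground layer = {0:d, 1:e, 4:b}
drop-orders for the pieces not yet dropped (sum over which currently-grounded one goes next):
  1 to go: {0} 1  {3} 1  {4} 1
  2 to go: {0,3} 2  {0,4} 2  {2,3} 1  {3,4} 2
  3 to go: {0,2,3} 3  {0,3,4} 6  {1,2,3} 1  {2,3,4} 3
  if 0:d drops first: 4 orders
  if 1:e drops first: 12 orders
  if 4:b drops first: 4 orders
heap linearizations: 20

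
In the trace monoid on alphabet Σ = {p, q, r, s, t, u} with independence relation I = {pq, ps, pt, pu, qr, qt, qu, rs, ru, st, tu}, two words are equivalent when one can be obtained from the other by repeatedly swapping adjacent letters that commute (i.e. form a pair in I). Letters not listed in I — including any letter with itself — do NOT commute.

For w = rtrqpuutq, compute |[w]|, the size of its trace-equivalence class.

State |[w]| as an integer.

1512

0(r) covers ∅
1(t) covers 0:r
2(r) covers 1:t
3(q) covers ∅
4(p) covers 2:r
5(u) covers ∅
6(u) covers 5:u
7(t) covers 2:r
8(q) covers 3:q
floor of heap: 0:r, 3:q, 5:u
completions by unplaced set U, small U first (add the entries for U minus each lowest piece of U):
  |U|=1: {4}:1  {6}:1  {7}:1  {8}:1
  |U|=2: {3,8}:1  {4,6}:2  {4,7}:2  {4,8}:2  {5,6}:1  {6,7}:2  {6,8}:2  {7,8}:2
  |U|=3: {2,4,7}:2  {3,4,8}:3  {3,6,8}:3  {3,7,8}:3  {4,5,6}:3  {4,6,7}:6  {4,6,8}:6  {4,7,8}:6  {5,6,7}:3  {5,6,8}:3  {6,7,8}:6
  |U|=4: {1,2,4,7}:2  {2,4,6,7}:8  {2,4,7,8}:8  {3,4,6,8}:12  {3,4,7,8}:12  {3,5,6,8}:6  {3,6,7,8}:12  {4,5,6,7}:12  {4,5,6,8}:12  {4,6,7,8}:24  {5,6,7,8}:12
  |U|=5: {0,1,2,4,7}:2  {1,2,4,6,7}:10  {1,2,4,7,8}:10  {2,3,4,7,8}:20  {2,4,5,6,7}:20  {2,4,6,7,8}:40  {3,4,5,6,8}:30  {3,4,6,7,8}:60  {3,5,6,7,8}:30  {4,5,6,7,8}:60
  |U|=6: {0,1,2,4,6,7}:12  {0,1,2,4,7,8}:12  {1,2,3,4,7,8}:30  {1,2,4,5,6,7}:30  {1,2,4,6,7,8}:60  {2,3,4,6,7,8}:120  {2,4,5,6,7,8}:120  {3,4,5,6,7,8}:180
  |U|=7: {0,1,2,3,4,7,8}:42  {0,1,2,4,5,6,7}:42  {0,1,2,4,6,7,8}:84  {1,2,3,4,6,7,8}:210  {1,2,4,5,6,7,8}:210  {2,3,4,5,6,7,8}:420
  start at 0(r): 840
  start at 3(q): 336
  start at 5(u): 336
sum over floor = 1512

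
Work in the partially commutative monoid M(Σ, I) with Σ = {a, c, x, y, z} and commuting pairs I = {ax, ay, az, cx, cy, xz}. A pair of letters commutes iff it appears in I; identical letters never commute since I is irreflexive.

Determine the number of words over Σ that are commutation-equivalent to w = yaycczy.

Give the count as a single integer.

10

#0=y has no predecessor
#1=a has no predecessor
#2=y depends on [0:y]
#3=c depends on [1:a]
#4=c depends on [3:c]
#5=z depends on [2:y, 4:c]
#6=y depends on [5:z]
sources: [0:y, 1:a]
N(rest) = Σ N(rest − s) over sources s of rest; N(one piece) = 1:
  size 1 → [6]=1
  size 2 → [5,6]=1
  size 3 → [2,5,6]=1  [4,5,6]=1
  size 4 → [0,2,5,6]=1  [2,4,5,6]=2  [3,4,5,6]=1
  size 5 → [0,2,4,5,6]=3  [1,3,4,5,6]=1  [2,3,4,5,6]=3
  first=0(y) contributes 4
  first=1(a) contributes 6
|[w]| = 10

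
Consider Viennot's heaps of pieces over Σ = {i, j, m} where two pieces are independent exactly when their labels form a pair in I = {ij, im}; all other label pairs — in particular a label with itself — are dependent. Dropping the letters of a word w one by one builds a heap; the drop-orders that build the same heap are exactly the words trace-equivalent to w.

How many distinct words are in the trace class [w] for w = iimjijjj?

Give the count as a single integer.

0(i) covers ∅
1(i) covers 0:i
2(m) covers ∅
3(j) covers 2:m
4(i) covers 1:i
5(j) covers 3:j
6(j) covers 5:j
7(j) covers 6:j
floor of heap: 0:i, 2:m
completions by unplaced set U, small U first (add the entries for U minus each lowest piece of U):
  |U|=1: {4}:1  {7}:1
  |U|=2: {1,4}:1  {4,7}:2  {6,7}:1
  |U|=3: {0,1,4}:1  {1,4,7}:3  {4,6,7}:3  {5,6,7}:1
  |U|=4: {0,1,4,7}:4  {1,4,6,7}:6  {3,5,6,7}:1  {4,5,6,7}:4
  |U|=5: {0,1,4,6,7}:10  {1,4,5,6,7}:10  {2,3,5,6,7}:1  {3,4,5,6,7}:5
  |U|=6: {0,1,4,5,6,7}:20  {1,3,4,5,6,7}:15  {2,3,4,5,6,7}:6
  start at 0(i): 21
  start at 2(m): 35
sum over floor = 56

56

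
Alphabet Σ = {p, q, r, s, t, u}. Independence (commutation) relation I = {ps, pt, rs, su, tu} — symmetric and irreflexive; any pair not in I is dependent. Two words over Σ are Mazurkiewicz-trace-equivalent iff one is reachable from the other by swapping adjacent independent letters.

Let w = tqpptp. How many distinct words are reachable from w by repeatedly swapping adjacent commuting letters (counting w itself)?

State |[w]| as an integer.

4

piece 0:t — minimal
piece 1:q rests on {0:t}
piece 2:p rests on {1:q}
piece 3:p rests on {2:p}
piece 4:t rests on {1:q}
piece 5:p rests on {3:p}
minimal pieces: {0:t}
ways to finish when only these pieces remain (= sum over removing one remaining piece with nothing left below it):
  1 left: {4}→1  {5}→1
  2 left: {3,5}→1  {4,5}→2
  3 left: {2,3,5}→1  {3,4,5}→3
  4 left: {2,3,4,5}→4
  placing 0:t first → 4 extensions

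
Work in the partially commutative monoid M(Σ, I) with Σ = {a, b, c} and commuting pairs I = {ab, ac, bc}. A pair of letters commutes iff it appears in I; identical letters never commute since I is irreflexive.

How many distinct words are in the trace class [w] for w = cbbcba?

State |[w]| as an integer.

0(c) covers ∅
1(b) covers ∅
2(b) covers 1:b
3(c) covers 0:c
4(b) covers 2:b
5(a) covers ∅
floor of heap: 0:c, 1:b, 5:a
completions by unplaced set U, small U first (add the entries for U minus each lowest piece of U):
  |U|=1: {3}:1  {4}:1  {5}:1
  |U|=2: {0,3}:1  {2,4}:1  {3,4}:2  {3,5}:2  {4,5}:2
  |U|=3: {0,3,4}:3  {0,3,5}:3  {1,2,4}:1  {2,3,4}:3  {2,4,5}:3  {3,4,5}:6
  |U|=4: {0,2,3,4}:6  {0,3,4,5}:12  {1,2,3,4}:4  {1,2,4,5}:4  {2,3,4,5}:12
  start at 0(c): 20
  start at 1(b): 30
  start at 5(a): 10
sum over floor = 60

60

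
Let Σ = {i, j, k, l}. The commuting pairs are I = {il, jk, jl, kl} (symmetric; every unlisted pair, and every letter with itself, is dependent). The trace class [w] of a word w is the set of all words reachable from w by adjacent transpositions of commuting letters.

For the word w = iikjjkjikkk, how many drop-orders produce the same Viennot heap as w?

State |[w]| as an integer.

10

piece 0:i — minimal
piece 1:i rests on {0:i}
piece 2:k rests on {1:i}
piece 3:j rests on {1:i}
piece 4:j rests on {3:j}
piece 5:k rests on {2:k}
piece 6:j rests on {4:j}
piece 7:i rests on {5:k, 6:j}
piece 8:k rests on {7:i}
piece 9:k rests on {8:k}
piece 10:k rests on {9:k}
minimal pieces: {0:i}
ways to finish when only these pieces remain (= sum over removing one remaining piece with nothing left below it):
  1 left: {10}→1
  2 left: {9,10}→1
  3 left: {8,9,10}→1
  4 left: {7,8,9,10}→1
  5 left: {5,7,8,9,10}→1  {6,7,8,9,10}→1
  6 left: {2,5,7,8,9,10}→1  {4,6,7,8,9,10}→1  {5,6,7,8,9,10}→2
  7 left: {2,5,6,7,8,9,10}→3  {3,4,6,7,8,9,10}→1  {4,5,6,7,8,9,10}→3
  8 left: {2,4,5,6,7,8,9,10}→6  {3,4,5,6,7,8,9,10}→4
  9 left: {2,3,4,5,6,7,8,9,10}→10
  placing 0:i first → 10 extensions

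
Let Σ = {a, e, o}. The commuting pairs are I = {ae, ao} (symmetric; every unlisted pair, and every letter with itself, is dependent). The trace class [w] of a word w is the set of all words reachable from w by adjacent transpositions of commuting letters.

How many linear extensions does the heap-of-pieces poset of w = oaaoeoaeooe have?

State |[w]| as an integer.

165

0(o) covers ∅
1(a) covers ∅
2(a) covers 1:a
3(o) covers 0:o
4(e) covers 3:o
5(o) covers 4:e
6(a) covers 2:a
7(e) covers 5:o
8(o) covers 7:e
9(o) covers 8:o
10(e) covers 9:o
floor of heap: 0:o, 1:a
completions by unplaced set U, small U first (add the entries for U minus each lowest piece of U):
  |U|=1: {6}:1  {10}:1
  |U|=2: {2,6}:1  {6,10}:2  {9,10}:1
  |U|=3: {1,2,6}:1  {2,6,10}:3  {6,9,10}:3  {8,9,10}:1
  |U|=4: {1,2,6,10}:4  {2,6,9,10}:6  {6,8,9,10}:4  {7,8,9,10}:1
  |U|=5: {1,2,6,9,10}:10  {2,6,8,9,10}:10  {5,7,8,9,10}:1  {6,7,8,9,10}:5
  |U|=6: {1,2,6,8,9,10}:20  {2,6,7,8,9,10}:15  {4,5,7,8,9,10}:1  {5,6,7,8,9,10}:6
  |U|=7: {1,2,6,7,8,9,10}:35  {2,5,6,7,8,9,10}:21  {3,4,5,7,8,9,10}:1  {4,5,6,7,8,9,10}:7
  |U|=8: {0,3,4,5,7,8,9,10}:1  {1,2,5,6,7,8,9,10}:56  {2,4,5,6,7,8,9,10}:28  {3,4,5,6,7,8,9,10}:8
  |U|=9: {0,3,4,5,6,7,8,9,10}:9  {1,2,4,5,6,7,8,9,10}:84  {2,3,4,5,6,7,8,9,10}:36
  start at 0(o): 120
  start at 1(a): 45
sum over floor = 165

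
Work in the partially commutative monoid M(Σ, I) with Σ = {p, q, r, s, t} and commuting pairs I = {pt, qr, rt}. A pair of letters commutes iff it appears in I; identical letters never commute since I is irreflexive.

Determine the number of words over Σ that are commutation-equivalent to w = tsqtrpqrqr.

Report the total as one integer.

#0=t has no predecessor
#1=s depends on [0:t]
#2=q depends on [1:s]
#3=t depends on [2:q]
#4=r depends on [1:s]
#5=p depends on [2:q, 4:r]
#6=q depends on [3:t, 5:p]
#7=r depends on [5:p]
#8=q depends on [6:q]
#9=r depends on [7:r]
sources: [0:t]
N(rest) = Σ N(rest − s) over sources s of rest; N(one piece) = 1:
  size 1 → [8]=1  [9]=1
  size 2 → [6,8]=1  [7,9]=1  [8,9]=2
  size 3 → [3,6,8]=1  [6,8,9]=3  [7,8,9]=3
  size 4 → [3,6,8,9]=4  [6,7,8,9]=6
  size 5 → [3,6,7,8,9]=10  [5,6,7,8,9]=6
  size 6 → [3,5,6,7,8,9]=16  [4,5,6,7,8,9]=6
  size 7 → [2,3,5,6,7,8,9]=16  [3,4,5,6,7,8,9]=22
  size 8 → [2,3,4,5,6,7,8,9]=38
  first=0(t) contributes 38

38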